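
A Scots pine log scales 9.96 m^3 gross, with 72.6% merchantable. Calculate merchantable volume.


Formula: MV = V_total * (merchantable_pct / 100)
Merchantable fraction = 72.6% / 100 = 0.726
MV = 9.96 m^3 * 0.726 = 7.231 m^3

7.231


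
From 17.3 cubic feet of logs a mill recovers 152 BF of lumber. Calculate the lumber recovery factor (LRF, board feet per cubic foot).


Formula: LRF = Lumber Output (BF) / Log Input (ft^3)
LRF = 152 BF / 17.3 ft^3
LRF = 8.79 BF/ft^3

8.79


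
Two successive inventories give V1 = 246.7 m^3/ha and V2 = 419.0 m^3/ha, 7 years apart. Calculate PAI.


Formula: PAI = (V_T2 - V_T1) / (T2 - T1)
Volume increment = 419.0 - 246.7 = 172.3 m^3/ha
PAI = 172.3 / 7 = 24.61 m^3/ha/year

24.61


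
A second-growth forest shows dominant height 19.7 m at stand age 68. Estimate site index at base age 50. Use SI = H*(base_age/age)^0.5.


Formula: SI = H_dom * (base_age / age)^0.5
Age ratio = 50 / 68 = 0.73529
sqrt(age_ratio) = 0.85749
SI = 19.7 * 0.85749 = 16.9 m

16.9


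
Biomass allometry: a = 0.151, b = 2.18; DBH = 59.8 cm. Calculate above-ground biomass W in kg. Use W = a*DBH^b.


Formula: W = a * DBH^b  (allometric power law)
DBH^b = 59.8^2.18 = 7468.0735
W = 0.151 * 7468.0735 = 1127.7 kg

1127.7


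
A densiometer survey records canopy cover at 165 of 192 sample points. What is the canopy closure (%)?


Formula: Canopy closure = covered points / total points * 100
Closure = 165 / 192 * 100
Closure = 0.8594 * 100 = 85.9%

85.9


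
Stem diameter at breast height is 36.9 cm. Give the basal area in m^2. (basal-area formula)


Formula: BA = pi * (DBH/2)^2 / 10000  (cm^2 to m^2)
Radius = DBH/2 = 36.9/2 = 18.45 cm
BA = pi * 18.45^2 / 10000
   = 1069.406 cm^2 / 10000
   = 0.1069 m^2

0.1069


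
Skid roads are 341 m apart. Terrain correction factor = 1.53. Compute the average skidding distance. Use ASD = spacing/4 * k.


Formula: ASD = (spacing / 4) * correction
Uncorrected distance = spacing / 4 = 341 / 4 = 85.25 m
ASD = 85.25 * 1.53 = 130 m

130


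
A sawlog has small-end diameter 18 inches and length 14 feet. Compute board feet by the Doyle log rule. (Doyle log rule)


Doyle: BF = (D - 4)^2 * L / 16
Adjusted diameter = 18 - 4 = 14 in
(D-4)^2 = 14^2 = 196
BF = 196 * 14 / 16 = 172 BF

172


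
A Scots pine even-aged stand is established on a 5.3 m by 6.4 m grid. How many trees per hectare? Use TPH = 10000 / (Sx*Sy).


Formula: TPH = 10000 m^2/ha / (spacing_x * spacing_y)
Area per tree = 5.3 m * 6.4 m = 33.92 m^2
TPH = 10000 / 33.92 = 295 trees/ha

295


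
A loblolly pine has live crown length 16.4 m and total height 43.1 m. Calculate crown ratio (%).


Formula: Crown Ratio = (Crown Length / Total Height) * 100
CR = (16.4 m / 43.1 m) * 100
CR = 0.3805 * 100 = 38.1%

38.1


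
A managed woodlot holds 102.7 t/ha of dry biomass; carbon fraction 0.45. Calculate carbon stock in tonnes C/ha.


Formula: Carbon Stock = Biomass * Carbon Fraction
C = 102.7 t/ha * 0.45
C = 46.2 t C/ha

46.2


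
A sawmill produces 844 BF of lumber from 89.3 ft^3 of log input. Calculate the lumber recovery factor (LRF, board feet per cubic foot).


Formula: LRF = Lumber Output (BF) / Log Input (ft^3)
LRF = 844 BF / 89.3 ft^3
LRF = 9.45 BF/ft^3

9.45


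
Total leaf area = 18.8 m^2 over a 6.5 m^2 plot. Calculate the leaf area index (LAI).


Formula: LAI = total leaf area / ground area  (dimensionless)
LAI = 18.8 m^2 / 6.5 m^2
LAI = 2.89

2.89


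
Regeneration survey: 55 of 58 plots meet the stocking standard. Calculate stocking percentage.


Formula: Stocking % = stocked plots / total plots * 100
Stocking = 55 / 58 * 100
Stocking = 0.9483 * 100 = 94.8%

94.8


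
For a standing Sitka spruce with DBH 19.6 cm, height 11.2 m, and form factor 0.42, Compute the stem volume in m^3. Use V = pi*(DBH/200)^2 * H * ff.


Formula: V = pi * (DBH/200)^2 * H * ff
Radius = DBH/200 = 19.6/200 = 0.098 m
Radius^2 = 0.098^2 = 0.009604 m^2
V = pi * 0.009604 * 11.2 * 0.42
V = 0.142 m^3

0.142


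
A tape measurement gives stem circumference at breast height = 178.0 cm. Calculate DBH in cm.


Formula: DBH = C / pi
DBH = 178.0 / pi
pi = 3.14159...
DBH = 56.7 cm

56.7


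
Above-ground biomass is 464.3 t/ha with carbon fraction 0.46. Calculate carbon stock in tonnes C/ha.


Formula: Carbon Stock = Biomass * Carbon Fraction
C = 464.3 t/ha * 0.46
C = 213.6 t C/ha

213.6


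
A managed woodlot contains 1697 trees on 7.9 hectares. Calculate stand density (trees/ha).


Formula: Stand Density = N_trees / Area_ha
Density = 1697 trees / 7.9 ha
Density = 215 trees/ha

215


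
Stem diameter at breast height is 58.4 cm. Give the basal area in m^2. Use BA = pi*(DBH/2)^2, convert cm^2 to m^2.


Formula: BA = pi * (DBH/2)^2 / 10000  (cm^2 to m^2)
Radius = DBH/2 = 58.4/2 = 29.2 cm
BA = pi * 29.2^2 / 10000
   = 2678.6476 cm^2 / 10000
   = 0.2679 m^2

0.2679


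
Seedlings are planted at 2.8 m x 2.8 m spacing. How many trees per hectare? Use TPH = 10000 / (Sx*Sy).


Formula: TPH = 10000 m^2/ha / (spacing_x * spacing_y)
Area per tree = 2.8 m * 2.8 m = 7.84 m^2
TPH = 10000 / 7.84 = 1276 trees/ha

1276


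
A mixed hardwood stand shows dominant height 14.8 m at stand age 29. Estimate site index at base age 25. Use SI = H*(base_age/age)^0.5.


Formula: SI = H_dom * (base_age / age)^0.5
Age ratio = 25 / 29 = 0.86207
sqrt(age_ratio) = 0.92848
SI = 14.8 * 0.92848 = 13.7 m

13.7


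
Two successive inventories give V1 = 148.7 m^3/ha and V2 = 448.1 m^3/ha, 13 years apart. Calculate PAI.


Formula: PAI = (V_T2 - V_T1) / (T2 - T1)
Volume increment = 448.1 - 148.7 = 299.4 m^3/ha
PAI = 299.4 / 13 = 23.03 m^3/ha/year

23.03


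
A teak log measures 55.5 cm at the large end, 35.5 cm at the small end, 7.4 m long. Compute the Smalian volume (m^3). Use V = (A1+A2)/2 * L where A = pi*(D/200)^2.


Smalian: V = (A1 + A2)/2 * L,  A = pi*(D/200)^2
A1 = pi*(55.5/200)^2 = 0.241922 m^2
A2 = pi*(35.5/200)^2 = 0.09898 m^2
V = (0.241922+0.09898)/2*7.4 = 1.2613 m^3

1.2613


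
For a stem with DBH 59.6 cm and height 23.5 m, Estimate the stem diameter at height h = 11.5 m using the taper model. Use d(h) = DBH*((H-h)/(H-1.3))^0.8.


Taper: d(h) = DBH * ((H - h) / (H - 1.3))^0.8
Numerator = H - h = 23.5 - 11.5 = 12.0 m
Denominator = H - 1.3 = 23.5 - 1.3 = 22.2 m
Ratio = 12.0 / 22.2 = 0.54054
d = 59.6 * 0.54054^0.8 = 36.4 cm

36.4


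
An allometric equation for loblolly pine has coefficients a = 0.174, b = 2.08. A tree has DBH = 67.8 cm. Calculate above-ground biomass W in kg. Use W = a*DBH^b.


Formula: W = a * DBH^b  (allometric power law)
DBH^b = 67.8^2.08 = 6441.0662
W = 0.174 * 6441.0662 = 1120.7 kg

1120.7


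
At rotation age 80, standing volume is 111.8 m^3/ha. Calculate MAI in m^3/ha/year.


Formula: MAI = Total Volume / Stand Age
MAI = 111.8 m^3/ha / 80 years
MAI = 1.4 m^3/ha/year

1.4


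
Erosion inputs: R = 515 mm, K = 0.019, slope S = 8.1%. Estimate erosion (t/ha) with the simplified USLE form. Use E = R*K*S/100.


Formula: E = R * K * S / 100  (simplified USLE)
R * K = 515 * 0.019 = 9.785
E = 9.785 * 8.1 / 100 = 0.79 t/ha

0.79


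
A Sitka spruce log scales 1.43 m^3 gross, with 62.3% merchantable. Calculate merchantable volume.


Formula: MV = V_total * (merchantable_pct / 100)
Merchantable fraction = 62.3% / 100 = 0.623
MV = 1.43 m^3 * 0.623 = 0.891 m^3

0.891


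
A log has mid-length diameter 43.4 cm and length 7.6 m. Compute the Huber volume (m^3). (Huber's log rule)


Huber: V = Am * L,  Am = pi*(Dm/200)^2
Am = pi*(43.4/200)^2 = 0.147934 m^2
V = 0.147934*7.6 = 1.1243 m^3

1.1243


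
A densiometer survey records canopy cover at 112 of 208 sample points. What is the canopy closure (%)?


Formula: Canopy closure = covered points / total points * 100
Closure = 112 / 208 * 100
Closure = 0.5385 * 100 = 53.8%

53.8


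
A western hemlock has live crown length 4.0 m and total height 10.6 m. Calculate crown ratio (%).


Formula: Crown Ratio = (Crown Length / Total Height) * 100
CR = (4.0 m / 10.6 m) * 100
CR = 0.3774 * 100 = 37.7%

37.7


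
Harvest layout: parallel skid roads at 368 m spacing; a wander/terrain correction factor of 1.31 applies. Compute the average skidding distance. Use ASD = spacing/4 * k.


Formula: ASD = (spacing / 4) * correction
Uncorrected distance = spacing / 4 = 368 / 4 = 92 m
ASD = 92 * 1.31 = 121 m

121


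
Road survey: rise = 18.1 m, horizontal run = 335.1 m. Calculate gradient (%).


Formula: Gradient = rise / run * 100
Gradient = 18.1 / 335.1 * 100 = 5.4%

5.4


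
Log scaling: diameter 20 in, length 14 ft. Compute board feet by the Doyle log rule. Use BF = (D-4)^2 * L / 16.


Doyle: BF = (D - 4)^2 * L / 16
Adjusted diameter = 20 - 4 = 16 in
(D-4)^2 = 16^2 = 256
BF = 256 * 14 / 16 = 224 BF

224


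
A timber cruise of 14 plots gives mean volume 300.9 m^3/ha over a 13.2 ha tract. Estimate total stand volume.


Formula: Total Volume = Mean Volume per ha * Total Area
Total Volume = 300.9 m^3/ha * 13.2 ha
Total Volume = 3972 m^3

3972


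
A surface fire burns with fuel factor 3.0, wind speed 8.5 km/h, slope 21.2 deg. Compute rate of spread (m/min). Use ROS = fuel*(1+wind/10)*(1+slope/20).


Formula: ROS = fuel * (1 + wind/10) * (1 + slope/20)
Wind factor = 1 + 8.5/10 = 1.85
Slope factor = 1 + 21.2/20 = 2.06
ROS = 3.0 * 1.85 * 2.06 = 11.43 m/min

11.43


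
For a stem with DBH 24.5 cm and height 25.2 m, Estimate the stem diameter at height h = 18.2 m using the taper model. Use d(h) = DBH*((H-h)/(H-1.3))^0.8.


Taper: d(h) = DBH * ((H - h) / (H - 1.3))^0.8
Numerator = H - h = 25.2 - 18.2 = 7.0 m
Denominator = H - 1.3 = 25.2 - 1.3 = 23.9 m
Ratio = 7.0 / 23.9 = 0.29289
d = 24.5 * 0.29289^0.8 = 9.2 cm

9.2


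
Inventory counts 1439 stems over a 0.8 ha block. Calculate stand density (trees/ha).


Formula: Stand Density = N_trees / Area_ha
Density = 1439 trees / 0.8 ha
Density = 1799 trees/ha

1799


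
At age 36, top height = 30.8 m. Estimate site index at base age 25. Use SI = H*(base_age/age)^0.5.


Formula: SI = H_dom * (base_age / age)^0.5
Age ratio = 25 / 36 = 0.69444
sqrt(age_ratio) = 0.83333
SI = 30.8 * 0.83333 = 25.7 m

25.7


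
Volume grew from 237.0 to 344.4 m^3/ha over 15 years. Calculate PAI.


Formula: PAI = (V_T2 - V_T1) / (T2 - T1)
Volume increment = 344.4 - 237.0 = 107.4 m^3/ha
PAI = 107.4 / 15 = 7.16 m^3/ha/year

7.16


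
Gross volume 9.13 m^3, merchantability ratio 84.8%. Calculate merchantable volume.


Formula: MV = V_total * (merchantable_pct / 100)
Merchantable fraction = 84.8% / 100 = 0.848
MV = 9.13 m^3 * 0.848 = 7.742 m^3

7.742


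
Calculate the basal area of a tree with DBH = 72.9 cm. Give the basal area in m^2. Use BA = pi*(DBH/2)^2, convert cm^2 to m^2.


Formula: BA = pi * (DBH/2)^2 / 10000  (cm^2 to m^2)
Radius = DBH/2 = 72.9/2 = 36.45 cm
BA = pi * 36.45^2 / 10000
   = 4173.9279 cm^2 / 10000
   = 0.4174 m^2

0.4174


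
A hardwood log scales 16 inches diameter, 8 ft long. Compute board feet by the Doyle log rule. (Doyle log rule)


Doyle: BF = (D - 4)^2 * L / 16
Adjusted diameter = 16 - 4 = 12 in
(D-4)^2 = 12^2 = 144
BF = 144 * 8 / 16 = 72 BF

72


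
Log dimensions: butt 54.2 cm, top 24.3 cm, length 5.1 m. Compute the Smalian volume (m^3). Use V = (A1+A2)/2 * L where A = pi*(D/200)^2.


Smalian: V = (A1 + A2)/2 * L,  A = pi*(D/200)^2
A1 = pi*(54.2/200)^2 = 0.230722 m^2
A2 = pi*(24.3/200)^2 = 0.046377 m^2
V = (0.230722+0.046377)/2*5.1 = 0.7066 m^3

0.7066


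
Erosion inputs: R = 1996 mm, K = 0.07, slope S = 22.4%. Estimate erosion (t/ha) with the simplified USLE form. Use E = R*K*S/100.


Formula: E = R * K * S / 100  (simplified USLE)
R * K = 1996 * 0.07 = 139.72
E = 139.72 * 22.4 / 100 = 31.3 t/ha

31.3


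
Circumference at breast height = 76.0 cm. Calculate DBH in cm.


Formula: DBH = C / pi
DBH = 76.0 / pi
pi = 3.14159...
DBH = 24.2 cm

24.2


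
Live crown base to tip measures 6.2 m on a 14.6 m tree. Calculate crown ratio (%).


Formula: Crown Ratio = (Crown Length / Total Height) * 100
CR = (6.2 m / 14.6 m) * 100
CR = 0.4247 * 100 = 42.5%

42.5


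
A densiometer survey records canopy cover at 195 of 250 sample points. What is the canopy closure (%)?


Formula: Canopy closure = covered points / total points * 100
Closure = 195 / 250 * 100
Closure = 0.78 * 100 = 78.0%

78.0


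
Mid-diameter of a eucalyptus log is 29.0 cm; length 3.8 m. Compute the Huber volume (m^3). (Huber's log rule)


Huber: V = Am * L,  Am = pi*(Dm/200)^2
Am = pi*(29.0/200)^2 = 0.066052 m^2
V = 0.066052*3.8 = 0.251 m^3

0.251


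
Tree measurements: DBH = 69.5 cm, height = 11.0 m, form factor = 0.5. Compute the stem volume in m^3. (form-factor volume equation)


Formula: V = pi * (DBH/200)^2 * H * ff
Radius = DBH/200 = 69.5/200 = 0.3475 m
Radius^2 = 0.3475^2 = 0.12075625 m^2
V = pi * 0.12075625 * 11.0 * 0.5
V = 2.087 m^3

2.087


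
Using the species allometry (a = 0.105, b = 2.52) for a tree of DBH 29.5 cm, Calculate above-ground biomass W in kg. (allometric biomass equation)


Formula: W = a * DBH^b  (allometric power law)
DBH^b = 29.5^2.52 = 5057.6815
W = 0.105 * 5057.6815 = 531.1 kg

531.1


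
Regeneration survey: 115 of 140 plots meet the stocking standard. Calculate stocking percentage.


Formula: Stocking % = stocked plots / total plots * 100
Stocking = 115 / 140 * 100
Stocking = 0.8214 * 100 = 82.1%

82.1


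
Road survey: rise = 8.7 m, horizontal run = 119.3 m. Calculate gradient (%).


Formula: Gradient = rise / run * 100
Gradient = 8.7 / 119.3 * 100 = 7.3%

7.3


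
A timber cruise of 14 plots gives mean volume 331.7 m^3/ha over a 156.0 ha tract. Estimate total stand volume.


Formula: Total Volume = Mean Volume per ha * Total Area
Total Volume = 331.7 m^3/ha * 156.0 ha
Total Volume = 51745 m^3

51745


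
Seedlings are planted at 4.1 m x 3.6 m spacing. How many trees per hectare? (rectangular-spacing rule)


Formula: TPH = 10000 m^2/ha / (spacing_x * spacing_y)
Area per tree = 4.1 m * 3.6 m = 14.76 m^2
TPH = 10000 / 14.76 = 678 trees/ha

678


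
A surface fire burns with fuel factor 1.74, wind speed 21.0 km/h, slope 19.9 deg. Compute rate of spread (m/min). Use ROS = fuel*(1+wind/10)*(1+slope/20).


Formula: ROS = fuel * (1 + wind/10) * (1 + slope/20)
Wind factor = 1 + 21.0/10 = 3.1
Slope factor = 1 + 19.9/20 = 1.995
ROS = 1.74 * 3.1 * 1.995 = 10.76 m/min

10.76


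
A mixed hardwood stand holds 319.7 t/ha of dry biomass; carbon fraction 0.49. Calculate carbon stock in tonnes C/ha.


Formula: Carbon Stock = Biomass * Carbon Fraction
C = 319.7 t/ha * 0.49
C = 156.7 t C/ha

156.7


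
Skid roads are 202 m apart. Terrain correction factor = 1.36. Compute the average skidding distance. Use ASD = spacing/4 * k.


Formula: ASD = (spacing / 4) * correction
Uncorrected distance = spacing / 4 = 202 / 4 = 50.5 m
ASD = 50.5 * 1.36 = 69 m

69


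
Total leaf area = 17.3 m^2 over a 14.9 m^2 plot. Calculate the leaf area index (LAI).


Formula: LAI = total leaf area / ground area  (dimensionless)
LAI = 17.3 m^2 / 14.9 m^2
LAI = 1.16

1.16


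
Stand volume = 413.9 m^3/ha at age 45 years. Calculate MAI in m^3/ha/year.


Formula: MAI = Total Volume / Stand Age
MAI = 413.9 m^3/ha / 45 years
MAI = 9.2 m^3/ha/year

9.2


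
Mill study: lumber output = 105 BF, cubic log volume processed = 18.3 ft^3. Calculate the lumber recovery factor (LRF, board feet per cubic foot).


Formula: LRF = Lumber Output (BF) / Log Input (ft^3)
LRF = 105 BF / 18.3 ft^3
LRF = 5.74 BF/ft^3

5.74


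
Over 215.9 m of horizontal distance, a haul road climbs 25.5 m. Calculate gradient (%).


Formula: Gradient = rise / run * 100
Gradient = 25.5 / 215.9 * 100 = 11.8%

11.8


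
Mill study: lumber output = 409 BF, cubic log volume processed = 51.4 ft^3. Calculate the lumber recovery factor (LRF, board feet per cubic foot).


Formula: LRF = Lumber Output (BF) / Log Input (ft^3)
LRF = 409 BF / 51.4 ft^3
LRF = 7.96 BF/ft^3

7.96


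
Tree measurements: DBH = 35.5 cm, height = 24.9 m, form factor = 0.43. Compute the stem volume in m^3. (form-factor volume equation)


Formula: V = pi * (DBH/200)^2 * H * ff
Radius = DBH/200 = 35.5/200 = 0.1775 m
Radius^2 = 0.1775^2 = 0.03150625 m^2
V = pi * 0.03150625 * 24.9 * 0.43
V = 1.06 m^3

1.06


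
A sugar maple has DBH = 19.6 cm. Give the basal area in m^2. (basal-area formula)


Formula: BA = pi * (DBH/2)^2 / 10000  (cm^2 to m^2)
Radius = DBH/2 = 19.6/2 = 9.8 cm
BA = pi * 9.8^2 / 10000
   = 301.7186 cm^2 / 10000
   = 0.0302 m^2

0.0302


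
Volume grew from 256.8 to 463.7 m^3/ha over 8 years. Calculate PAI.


Formula: PAI = (V_T2 - V_T1) / (T2 - T1)
Volume increment = 463.7 - 256.8 = 206.9 m^3/ha
PAI = 206.9 / 8 = 25.86 m^3/ha/year

25.86


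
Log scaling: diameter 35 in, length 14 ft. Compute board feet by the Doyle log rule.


Doyle: BF = (D - 4)^2 * L / 16
Adjusted diameter = 35 - 4 = 31 in
(D-4)^2 = 31^2 = 961
BF = 961 * 14 / 16 = 841 BF

841


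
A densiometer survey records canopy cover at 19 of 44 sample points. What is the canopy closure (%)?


Formula: Canopy closure = covered points / total points * 100
Closure = 19 / 44 * 100
Closure = 0.4318 * 100 = 43.2%

43.2


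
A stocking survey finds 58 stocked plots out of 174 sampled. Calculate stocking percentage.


Formula: Stocking % = stocked plots / total plots * 100
Stocking = 58 / 174 * 100
Stocking = 0.3333 * 100 = 33.3%

33.3


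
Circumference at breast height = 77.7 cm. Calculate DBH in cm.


Formula: DBH = C / pi
DBH = 77.7 / pi
pi = 3.14159...
DBH = 24.7 cm

24.7


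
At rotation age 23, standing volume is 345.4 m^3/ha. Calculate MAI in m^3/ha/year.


Formula: MAI = Total Volume / Stand Age
MAI = 345.4 m^3/ha / 23 years
MAI = 15.02 m^3/ha/year

15.02


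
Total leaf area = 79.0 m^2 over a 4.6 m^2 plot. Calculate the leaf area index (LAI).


Formula: LAI = total leaf area / ground area  (dimensionless)
LAI = 79.0 m^2 / 4.6 m^2
LAI = 17.17

17.17


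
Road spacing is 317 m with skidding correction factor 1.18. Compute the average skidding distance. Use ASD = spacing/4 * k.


Formula: ASD = (spacing / 4) * correction
Uncorrected distance = spacing / 4 = 317 / 4 = 79.25 m
ASD = 79.25 * 1.18 = 94 m

94


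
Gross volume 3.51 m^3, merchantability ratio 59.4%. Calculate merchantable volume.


Formula: MV = V_total * (merchantable_pct / 100)
Merchantable fraction = 59.4% / 100 = 0.594
MV = 3.51 m^3 * 0.594 = 2.085 m^3

2.085


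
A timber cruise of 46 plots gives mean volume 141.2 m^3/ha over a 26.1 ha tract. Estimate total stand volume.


Formula: Total Volume = Mean Volume per ha * Total Area
Total Volume = 141.2 m^3/ha * 26.1 ha
Total Volume = 3685 m^3

3685


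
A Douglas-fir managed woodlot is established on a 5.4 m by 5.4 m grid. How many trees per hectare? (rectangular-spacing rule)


Formula: TPH = 10000 m^2/ha / (spacing_x * spacing_y)
Area per tree = 5.4 m * 5.4 m = 29.16 m^2
TPH = 10000 / 29.16 = 343 trees/ha

343


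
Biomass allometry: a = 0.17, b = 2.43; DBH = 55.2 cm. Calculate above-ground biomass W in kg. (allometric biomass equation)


Formula: W = a * DBH^b  (allometric power law)
DBH^b = 55.2^2.43 = 17096.6869
W = 0.17 * 17096.6869 = 2906.4 kg

2906.4


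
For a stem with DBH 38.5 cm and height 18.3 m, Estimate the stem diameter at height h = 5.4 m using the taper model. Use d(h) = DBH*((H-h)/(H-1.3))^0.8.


Taper: d(h) = DBH * ((H - h) / (H - 1.3))^0.8
Numerator = H - h = 18.3 - 5.4 = 12.9 m
Denominator = H - 1.3 = 18.3 - 1.3 = 17.0 m
Ratio = 12.9 / 17.0 = 0.75882
d = 38.5 * 0.75882^0.8 = 30.9 cm

30.9


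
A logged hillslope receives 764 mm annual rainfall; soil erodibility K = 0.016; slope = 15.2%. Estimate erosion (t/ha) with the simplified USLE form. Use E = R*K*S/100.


Formula: E = R * K * S / 100  (simplified USLE)
R * K = 764 * 0.016 = 12.224
E = 12.224 * 15.2 / 100 = 1.86 t/ha

1.86


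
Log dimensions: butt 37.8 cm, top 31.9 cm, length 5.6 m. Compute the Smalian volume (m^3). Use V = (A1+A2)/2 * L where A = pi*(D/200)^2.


Smalian: V = (A1 + A2)/2 * L,  A = pi*(D/200)^2
A1 = pi*(37.8/200)^2 = 0.112221 m^2
A2 = pi*(31.9/200)^2 = 0.079923 m^2
V = (0.112221+0.079923)/2*5.6 = 0.538 m^3

0.538


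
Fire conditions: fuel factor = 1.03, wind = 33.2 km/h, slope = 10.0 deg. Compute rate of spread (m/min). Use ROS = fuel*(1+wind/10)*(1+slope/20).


Formula: ROS = fuel * (1 + wind/10) * (1 + slope/20)
Wind factor = 1 + 33.2/10 = 4.32
Slope factor = 1 + 10.0/20 = 1.5
ROS = 1.03 * 4.32 * 1.5 = 6.67 m/min

6.67


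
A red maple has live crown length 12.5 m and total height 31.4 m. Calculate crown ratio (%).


Formula: Crown Ratio = (Crown Length / Total Height) * 100
CR = (12.5 m / 31.4 m) * 100
CR = 0.3981 * 100 = 39.8%

39.8


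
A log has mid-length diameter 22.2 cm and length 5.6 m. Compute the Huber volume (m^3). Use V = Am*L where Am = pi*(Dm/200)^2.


Huber: V = Am * L,  Am = pi*(Dm/200)^2
Am = pi*(22.2/200)^2 = 0.038708 m^2
V = 0.038708*5.6 = 0.2168 m^3

0.2168


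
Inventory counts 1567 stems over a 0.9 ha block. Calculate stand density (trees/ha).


Formula: Stand Density = N_trees / Area_ha
Density = 1567 trees / 0.9 ha
Density = 1741 trees/ha

1741


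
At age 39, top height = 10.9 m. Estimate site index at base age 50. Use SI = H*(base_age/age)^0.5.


Formula: SI = H_dom * (base_age / age)^0.5
Age ratio = 50 / 39 = 1.28205
sqrt(age_ratio) = 1.13228
SI = 10.9 * 1.13228 = 12.3 m

12.3


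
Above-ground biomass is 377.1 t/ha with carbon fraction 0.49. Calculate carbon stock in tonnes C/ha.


Formula: Carbon Stock = Biomass * Carbon Fraction
C = 377.1 t/ha * 0.49
C = 184.8 t C/ha

184.8


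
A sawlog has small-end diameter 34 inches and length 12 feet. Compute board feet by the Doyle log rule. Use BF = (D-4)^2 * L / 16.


Doyle: BF = (D - 4)^2 * L / 16
Adjusted diameter = 34 - 4 = 30 in
(D-4)^2 = 30^2 = 900
BF = 900 * 12 / 16 = 675 BF

675


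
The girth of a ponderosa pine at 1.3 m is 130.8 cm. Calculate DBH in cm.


Formula: DBH = C / pi
DBH = 130.8 / pi
pi = 3.14159...
DBH = 41.6 cm

41.6


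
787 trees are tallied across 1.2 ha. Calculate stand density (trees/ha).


Formula: Stand Density = N_trees / Area_ha
Density = 787 trees / 1.2 ha
Density = 656 trees/ha

656


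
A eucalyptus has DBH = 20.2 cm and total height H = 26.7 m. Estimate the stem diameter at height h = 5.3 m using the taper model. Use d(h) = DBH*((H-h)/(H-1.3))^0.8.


Taper: d(h) = DBH * ((H - h) / (H - 1.3))^0.8
Numerator = H - h = 26.7 - 5.3 = 21.4 m
Denominator = H - 1.3 = 26.7 - 1.3 = 25.4 m
Ratio = 21.4 / 25.4 = 0.84252
d = 20.2 * 0.84252^0.8 = 17.6 cm

17.6


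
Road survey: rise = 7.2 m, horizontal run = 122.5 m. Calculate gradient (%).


Formula: Gradient = rise / run * 100
Gradient = 7.2 / 122.5 * 100 = 5.9%

5.9


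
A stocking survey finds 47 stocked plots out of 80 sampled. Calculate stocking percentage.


Formula: Stocking % = stocked plots / total plots * 100
Stocking = 47 / 80 * 100
Stocking = 0.5875 * 100 = 58.8%

58.8


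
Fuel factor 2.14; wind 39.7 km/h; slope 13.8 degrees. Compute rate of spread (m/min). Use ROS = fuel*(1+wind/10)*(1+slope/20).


Formula: ROS = fuel * (1 + wind/10) * (1 + slope/20)
Wind factor = 1 + 39.7/10 = 4.97
Slope factor = 1 + 13.8/20 = 1.69
ROS = 2.14 * 4.97 * 1.69 = 17.97 m/min

17.97


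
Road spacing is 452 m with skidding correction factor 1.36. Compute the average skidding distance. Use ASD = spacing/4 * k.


Formula: ASD = (spacing / 4) * correction
Uncorrected distance = spacing / 4 = 452 / 4 = 113 m
ASD = 113 * 1.36 = 154 m

154


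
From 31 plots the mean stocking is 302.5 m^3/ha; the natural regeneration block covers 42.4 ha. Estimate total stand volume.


Formula: Total Volume = Mean Volume per ha * Total Area
Total Volume = 302.5 m^3/ha * 42.4 ha
Total Volume = 12826 m^3

12826


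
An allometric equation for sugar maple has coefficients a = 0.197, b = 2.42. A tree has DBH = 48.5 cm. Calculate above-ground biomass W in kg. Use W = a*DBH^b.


Formula: W = a * DBH^b  (allometric power law)
DBH^b = 48.5^2.42 = 12008.6727
W = 0.197 * 12008.6727 = 2365.7 kg

2365.7


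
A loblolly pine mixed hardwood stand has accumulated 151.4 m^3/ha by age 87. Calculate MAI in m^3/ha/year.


Formula: MAI = Total Volume / Stand Age
MAI = 151.4 m^3/ha / 87 years
MAI = 1.74 m^3/ha/year

1.74


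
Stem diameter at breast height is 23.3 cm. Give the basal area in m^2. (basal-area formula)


Formula: BA = pi * (DBH/2)^2 / 10000  (cm^2 to m^2)
Radius = DBH/2 = 23.3/2 = 11.65 cm
BA = pi * 11.65^2 / 10000
   = 426.3848 cm^2 / 10000
   = 0.0426 m^2

0.0426


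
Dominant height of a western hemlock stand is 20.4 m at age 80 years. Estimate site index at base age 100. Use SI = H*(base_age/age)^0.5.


Formula: SI = H_dom * (base_age / age)^0.5
Age ratio = 100 / 80 = 1.25
sqrt(age_ratio) = 1.11803
SI = 20.4 * 1.11803 = 22.8 m

22.8


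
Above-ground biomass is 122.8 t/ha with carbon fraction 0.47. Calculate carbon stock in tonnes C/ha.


Formula: Carbon Stock = Biomass * Carbon Fraction
C = 122.8 t/ha * 0.47
C = 57.7 t C/ha

57.7


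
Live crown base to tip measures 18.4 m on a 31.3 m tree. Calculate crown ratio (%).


Formula: Crown Ratio = (Crown Length / Total Height) * 100
CR = (18.4 m / 31.3 m) * 100
CR = 0.5879 * 100 = 58.8%

58.8


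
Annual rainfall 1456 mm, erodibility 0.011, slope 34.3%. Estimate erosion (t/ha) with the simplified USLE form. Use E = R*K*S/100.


Formula: E = R * K * S / 100  (simplified USLE)
R * K = 1456 * 0.011 = 16.016
E = 16.016 * 34.3 / 100 = 5.49 t/ha

5.49


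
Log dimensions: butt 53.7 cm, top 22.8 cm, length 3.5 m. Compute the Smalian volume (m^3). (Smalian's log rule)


Smalian: V = (A1 + A2)/2 * L,  A = pi*(D/200)^2
A1 = pi*(53.7/200)^2 = 0.226484 m^2
A2 = pi*(22.8/200)^2 = 0.040828 m^2
V = (0.226484+0.040828)/2*3.5 = 0.4678 m^3

0.4678


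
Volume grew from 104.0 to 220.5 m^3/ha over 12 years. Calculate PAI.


Formula: PAI = (V_T2 - V_T1) / (T2 - T1)
Volume increment = 220.5 - 104.0 = 116.5 m^3/ha
PAI = 116.5 / 12 = 9.71 m^3/ha/year

9.71


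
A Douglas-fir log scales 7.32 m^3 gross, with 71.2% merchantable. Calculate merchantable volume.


Formula: MV = V_total * (merchantable_pct / 100)
Merchantable fraction = 71.2% / 100 = 0.712
MV = 7.32 m^3 * 0.712 = 5.212 m^3

5.212


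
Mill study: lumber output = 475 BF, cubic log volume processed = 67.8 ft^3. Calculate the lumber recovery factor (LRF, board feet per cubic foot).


Formula: LRF = Lumber Output (BF) / Log Input (ft^3)
LRF = 475 BF / 67.8 ft^3
LRF = 7.01 BF/ft^3

7.01


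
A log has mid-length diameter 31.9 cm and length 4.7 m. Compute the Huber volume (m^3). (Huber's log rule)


Huber: V = Am * L,  Am = pi*(Dm/200)^2
Am = pi*(31.9/200)^2 = 0.079923 m^2
V = 0.079923*4.7 = 0.3756 m^3

0.3756


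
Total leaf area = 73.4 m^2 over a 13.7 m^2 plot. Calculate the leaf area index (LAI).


Formula: LAI = total leaf area / ground area  (dimensionless)
LAI = 73.4 m^2 / 13.7 m^2
LAI = 5.36

5.36


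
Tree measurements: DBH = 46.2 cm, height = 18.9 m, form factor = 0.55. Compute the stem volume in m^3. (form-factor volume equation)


Formula: V = pi * (DBH/200)^2 * H * ff
Radius = DBH/200 = 46.2/200 = 0.231 m
Radius^2 = 0.231^2 = 0.053361 m^2
V = pi * 0.053361 * 18.9 * 0.55
V = 1.743 m^3

1.743


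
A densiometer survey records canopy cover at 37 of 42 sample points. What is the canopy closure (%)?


Formula: Canopy closure = covered points / total points * 100
Closure = 37 / 42 * 100
Closure = 0.881 * 100 = 88.1%

88.1


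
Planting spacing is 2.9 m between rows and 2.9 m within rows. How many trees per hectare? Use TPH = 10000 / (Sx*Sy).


Formula: TPH = 10000 m^2/ha / (spacing_x * spacing_y)
Area per tree = 2.9 m * 2.9 m = 8.41 m^2
TPH = 10000 / 8.41 = 1189 trees/ha

1189


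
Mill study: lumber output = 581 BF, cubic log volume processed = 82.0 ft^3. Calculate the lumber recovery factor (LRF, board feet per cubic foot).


Formula: LRF = Lumber Output (BF) / Log Input (ft^3)
LRF = 581 BF / 82.0 ft^3
LRF = 7.09 BF/ft^3

7.09


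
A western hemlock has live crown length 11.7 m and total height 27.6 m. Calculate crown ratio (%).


Formula: Crown Ratio = (Crown Length / Total Height) * 100
CR = (11.7 m / 27.6 m) * 100
CR = 0.4239 * 100 = 42.4%

42.4


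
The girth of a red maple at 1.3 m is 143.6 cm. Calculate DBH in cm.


Formula: DBH = C / pi
DBH = 143.6 / pi
pi = 3.14159...
DBH = 45.7 cm

45.7


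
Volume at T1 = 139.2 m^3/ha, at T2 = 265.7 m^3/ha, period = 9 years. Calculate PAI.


Formula: PAI = (V_T2 - V_T1) / (T2 - T1)
Volume increment = 265.7 - 139.2 = 126.5 m^3/ha
PAI = 126.5 / 9 = 14.06 m^3/ha/year

14.06


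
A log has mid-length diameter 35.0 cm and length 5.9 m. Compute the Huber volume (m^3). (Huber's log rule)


Huber: V = Am * L,  Am = pi*(Dm/200)^2
Am = pi*(35.0/200)^2 = 0.096211 m^2
V = 0.096211*5.9 = 0.5676 m^3

0.5676


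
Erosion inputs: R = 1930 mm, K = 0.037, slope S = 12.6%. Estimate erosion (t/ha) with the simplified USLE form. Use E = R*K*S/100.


Formula: E = R * K * S / 100  (simplified USLE)
R * K = 1930 * 0.037 = 71.41
E = 71.41 * 12.6 / 100 = 9.0 t/ha

9.0


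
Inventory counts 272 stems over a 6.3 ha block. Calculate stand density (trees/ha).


Formula: Stand Density = N_trees / Area_ha
Density = 272 trees / 6.3 ha
Density = 43 trees/ha

43


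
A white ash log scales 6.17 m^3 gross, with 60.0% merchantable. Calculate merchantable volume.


Formula: MV = V_total * (merchantable_pct / 100)
Merchantable fraction = 60.0% / 100 = 0.6
MV = 6.17 m^3 * 0.6 = 3.702 m^3

3.702


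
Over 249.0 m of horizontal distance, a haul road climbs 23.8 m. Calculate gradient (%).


Formula: Gradient = rise / run * 100
Gradient = 23.8 / 249.0 * 100 = 9.6%

9.6


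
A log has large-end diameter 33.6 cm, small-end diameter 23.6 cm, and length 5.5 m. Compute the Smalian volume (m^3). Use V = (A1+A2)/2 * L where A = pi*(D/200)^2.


Smalian: V = (A1 + A2)/2 * L,  A = pi*(D/200)^2
A1 = pi*(33.6/200)^2 = 0.088668 m^2
A2 = pi*(23.6/200)^2 = 0.043744 m^2
V = (0.088668+0.043744)/2*5.5 = 0.3641 m^3

0.3641


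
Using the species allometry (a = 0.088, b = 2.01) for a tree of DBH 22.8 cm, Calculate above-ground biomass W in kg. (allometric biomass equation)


Formula: W = a * DBH^b  (allometric power law)
DBH^b = 22.8^2.01 = 536.3509
W = 0.088 * 536.3509 = 47.2 kg

47.2


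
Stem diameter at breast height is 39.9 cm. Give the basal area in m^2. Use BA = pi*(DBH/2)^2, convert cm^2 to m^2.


Formula: BA = pi * (DBH/2)^2 / 10000  (cm^2 to m^2)
Radius = DBH/2 = 39.9/2 = 19.95 cm
BA = pi * 19.95^2 / 10000
   = 1250.3617 cm^2 / 10000
   = 0.125 m^2

0.125


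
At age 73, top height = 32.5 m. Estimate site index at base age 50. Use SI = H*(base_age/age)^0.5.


Formula: SI = H_dom * (base_age / age)^0.5
Age ratio = 50 / 73 = 0.68493
sqrt(age_ratio) = 0.82761
SI = 32.5 * 0.82761 = 26.9 m

26.9


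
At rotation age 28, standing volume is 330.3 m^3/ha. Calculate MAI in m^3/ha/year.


Formula: MAI = Total Volume / Stand Age
MAI = 330.3 m^3/ha / 28 years
MAI = 11.8 m^3/ha/year

11.8


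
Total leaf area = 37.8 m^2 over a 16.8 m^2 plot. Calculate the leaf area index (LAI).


Formula: LAI = total leaf area / ground area  (dimensionless)
LAI = 37.8 m^2 / 16.8 m^2
LAI = 2.25

2.25


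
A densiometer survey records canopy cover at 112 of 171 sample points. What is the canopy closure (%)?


Formula: Canopy closure = covered points / total points * 100
Closure = 112 / 171 * 100
Closure = 0.655 * 100 = 65.5%

65.5


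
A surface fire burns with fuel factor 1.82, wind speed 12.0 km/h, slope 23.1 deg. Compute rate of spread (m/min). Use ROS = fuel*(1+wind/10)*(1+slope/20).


Formula: ROS = fuel * (1 + wind/10) * (1 + slope/20)
Wind factor = 1 + 12.0/10 = 2.2
Slope factor = 1 + 23.1/20 = 2.155
ROS = 1.82 * 2.2 * 2.155 = 8.63 m/min

8.63


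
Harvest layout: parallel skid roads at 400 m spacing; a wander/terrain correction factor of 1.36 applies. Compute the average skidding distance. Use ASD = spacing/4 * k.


Formula: ASD = (spacing / 4) * correction
Uncorrected distance = spacing / 4 = 400 / 4 = 100 m
ASD = 100 * 1.36 = 136 m

136


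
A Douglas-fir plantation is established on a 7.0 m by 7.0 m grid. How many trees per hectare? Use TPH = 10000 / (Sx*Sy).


Formula: TPH = 10000 m^2/ha / (spacing_x * spacing_y)
Area per tree = 7.0 m * 7.0 m = 49.0 m^2
TPH = 10000 / 49.0 = 204 trees/ha

204


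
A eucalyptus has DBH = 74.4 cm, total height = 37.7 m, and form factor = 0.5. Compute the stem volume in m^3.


Formula: V = pi * (DBH/200)^2 * H * ff
Radius = DBH/200 = 74.4/200 = 0.372 m
Radius^2 = 0.372^2 = 0.138384 m^2
V = pi * 0.138384 * 37.7 * 0.5
V = 8.195 m^3

8.195


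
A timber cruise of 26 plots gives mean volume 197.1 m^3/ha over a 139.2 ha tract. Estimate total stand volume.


Formula: Total Volume = Mean Volume per ha * Total Area
Total Volume = 197.1 m^3/ha * 139.2 ha
Total Volume = 27436 m^3

27436


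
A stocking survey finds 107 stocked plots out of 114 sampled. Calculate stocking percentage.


Formula: Stocking % = stocked plots / total plots * 100
Stocking = 107 / 114 * 100
Stocking = 0.9386 * 100 = 93.9%

93.9


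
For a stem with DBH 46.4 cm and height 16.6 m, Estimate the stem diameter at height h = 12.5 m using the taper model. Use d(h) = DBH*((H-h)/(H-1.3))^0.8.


Taper: d(h) = DBH * ((H - h) / (H - 1.3))^0.8
Numerator = H - h = 16.6 - 12.5 = 4.1 m
Denominator = H - 1.3 = 16.6 - 1.3 = 15.3 m
Ratio = 4.1 / 15.3 = 0.26797
d = 46.4 * 0.26797^0.8 = 16.2 cm

16.2


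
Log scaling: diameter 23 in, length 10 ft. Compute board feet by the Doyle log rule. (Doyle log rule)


Doyle: BF = (D - 4)^2 * L / 16
Adjusted diameter = 23 - 4 = 19 in
(D-4)^2 = 19^2 = 361
BF = 361 * 10 / 16 = 226 BF

226


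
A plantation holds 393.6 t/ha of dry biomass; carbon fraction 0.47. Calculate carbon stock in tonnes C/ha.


Formula: Carbon Stock = Biomass * Carbon Fraction
C = 393.6 t/ha * 0.47
C = 185.0 t C/ha

185.0


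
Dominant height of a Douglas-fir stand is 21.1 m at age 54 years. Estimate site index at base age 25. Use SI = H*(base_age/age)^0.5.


Formula: SI = H_dom * (base_age / age)^0.5
Age ratio = 25 / 54 = 0.46296
sqrt(age_ratio) = 0.68041
SI = 21.1 * 0.68041 = 14.4 m

14.4


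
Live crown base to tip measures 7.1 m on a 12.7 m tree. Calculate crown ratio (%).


Formula: Crown Ratio = (Crown Length / Total Height) * 100
CR = (7.1 m / 12.7 m) * 100
CR = 0.5591 * 100 = 55.9%

55.9


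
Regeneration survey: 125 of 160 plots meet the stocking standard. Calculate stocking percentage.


Formula: Stocking % = stocked plots / total plots * 100
Stocking = 125 / 160 * 100
Stocking = 0.7812 * 100 = 78.1%

78.1


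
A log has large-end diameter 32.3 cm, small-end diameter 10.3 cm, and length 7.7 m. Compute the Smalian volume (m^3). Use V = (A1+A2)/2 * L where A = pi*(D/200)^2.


Smalian: V = (A1 + A2)/2 * L,  A = pi*(D/200)^2
A1 = pi*(32.3/200)^2 = 0.08194 m^2
A2 = pi*(10.3/200)^2 = 0.008332 m^2
V = (0.08194+0.008332)/2*7.7 = 0.3475 m^3

0.3475


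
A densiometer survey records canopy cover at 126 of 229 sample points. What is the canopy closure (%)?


Formula: Canopy closure = covered points / total points * 100
Closure = 126 / 229 * 100
Closure = 0.5502 * 100 = 55.0%

55.0


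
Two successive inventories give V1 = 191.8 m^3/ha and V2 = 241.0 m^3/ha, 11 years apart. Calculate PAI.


Formula: PAI = (V_T2 - V_T1) / (T2 - T1)
Volume increment = 241.0 - 191.8 = 49.2 m^3/ha
PAI = 49.2 / 11 = 4.47 m^3/ha/year

4.47


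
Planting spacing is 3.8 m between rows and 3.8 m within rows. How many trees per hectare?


Formula: TPH = 10000 m^2/ha / (spacing_x * spacing_y)
Area per tree = 3.8 m * 3.8 m = 14.44 m^2
TPH = 10000 / 14.44 = 693 trees/ha

693


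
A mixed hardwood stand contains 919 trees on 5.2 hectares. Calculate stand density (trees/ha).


Formula: Stand Density = N_trees / Area_ha
Density = 919 trees / 5.2 ha
Density = 177 trees/ha

177


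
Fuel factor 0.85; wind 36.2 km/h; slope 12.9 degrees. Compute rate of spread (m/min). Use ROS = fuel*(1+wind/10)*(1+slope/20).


Formula: ROS = fuel * (1 + wind/10) * (1 + slope/20)
Wind factor = 1 + 36.2/10 = 4.62
Slope factor = 1 + 12.9/20 = 1.645
ROS = 0.85 * 4.62 * 1.645 = 6.46 m/min

6.46


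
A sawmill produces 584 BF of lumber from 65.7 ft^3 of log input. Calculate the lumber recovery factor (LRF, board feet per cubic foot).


Formula: LRF = Lumber Output (BF) / Log Input (ft^3)
LRF = 584 BF / 65.7 ft^3
LRF = 8.89 BF/ft^3

8.89


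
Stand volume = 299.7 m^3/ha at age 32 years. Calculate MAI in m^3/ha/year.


Formula: MAI = Total Volume / Stand Age
MAI = 299.7 m^3/ha / 32 years
MAI = 9.37 m^3/ha/year

9.37


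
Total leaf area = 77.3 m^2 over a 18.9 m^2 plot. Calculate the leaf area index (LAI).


Formula: LAI = total leaf area / ground area  (dimensionless)
LAI = 77.3 m^2 / 18.9 m^2
LAI = 4.09

4.09


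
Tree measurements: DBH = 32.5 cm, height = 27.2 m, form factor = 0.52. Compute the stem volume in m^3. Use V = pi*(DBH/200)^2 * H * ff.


Formula: V = pi * (DBH/200)^2 * H * ff
Radius = DBH/200 = 32.5/200 = 0.1625 m
Radius^2 = 0.1625^2 = 0.02640625 m^2
V = pi * 0.02640625 * 27.2 * 0.52
V = 1.173 m^3

1.173


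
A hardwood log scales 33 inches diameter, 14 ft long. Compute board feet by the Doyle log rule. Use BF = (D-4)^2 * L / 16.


Doyle: BF = (D - 4)^2 * L / 16
Adjusted diameter = 33 - 4 = 29 in
(D-4)^2 = 29^2 = 841
BF = 841 * 14 / 16 = 736 BF

736


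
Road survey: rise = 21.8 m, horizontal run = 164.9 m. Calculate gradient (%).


Formula: Gradient = rise / run * 100
Gradient = 21.8 / 164.9 * 100 = 13.2%

13.2


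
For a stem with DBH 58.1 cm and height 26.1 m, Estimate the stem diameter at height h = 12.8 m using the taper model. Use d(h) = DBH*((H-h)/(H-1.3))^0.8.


Taper: d(h) = DBH * ((H - h) / (H - 1.3))^0.8
Numerator = H - h = 26.1 - 12.8 = 13.3 m
Denominator = H - 1.3 = 26.1 - 1.3 = 24.8 m
Ratio = 13.3 / 24.8 = 0.53629
d = 58.1 * 0.53629^0.8 = 35.3 cm

35.3


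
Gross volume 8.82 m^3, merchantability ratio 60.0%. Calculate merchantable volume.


Formula: MV = V_total * (merchantable_pct / 100)
Merchantable fraction = 60.0% / 100 = 0.6
MV = 8.82 m^3 * 0.6 = 5.292 m^3

5.292


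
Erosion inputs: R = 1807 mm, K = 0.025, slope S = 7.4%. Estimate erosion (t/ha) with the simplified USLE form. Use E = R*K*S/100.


Formula: E = R * K * S / 100  (simplified USLE)
R * K = 1807 * 0.025 = 45.175
E = 45.175 * 7.4 / 100 = 3.34 t/ha

3.34


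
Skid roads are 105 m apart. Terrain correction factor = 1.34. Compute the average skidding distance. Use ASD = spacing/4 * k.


Formula: ASD = (spacing / 4) * correction
Uncorrected distance = spacing / 4 = 105 / 4 = 26.25 m
ASD = 26.25 * 1.34 = 35 m

35


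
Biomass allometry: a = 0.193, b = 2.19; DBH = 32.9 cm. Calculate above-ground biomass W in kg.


Formula: W = a * DBH^b  (allometric power law)
DBH^b = 32.9^2.19 = 2102.1273
W = 0.193 * 2102.1273 = 405.7 kg

405.7


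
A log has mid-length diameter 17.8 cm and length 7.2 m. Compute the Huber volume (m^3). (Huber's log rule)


Huber: V = Am * L,  Am = pi*(Dm/200)^2
Am = pi*(17.8/200)^2 = 0.024885 m^2
V = 0.024885*7.2 = 0.1792 m^3

0.1792


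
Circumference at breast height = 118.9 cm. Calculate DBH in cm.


Formula: DBH = C / pi
DBH = 118.9 / pi
pi = 3.14159...
DBH = 37.8 cm

37.8


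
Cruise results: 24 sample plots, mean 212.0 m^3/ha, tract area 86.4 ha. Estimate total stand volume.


Formula: Total Volume = Mean Volume per ha * Total Area
Total Volume = 212.0 m^3/ha * 86.4 ha
Total Volume = 18317 m^3

18317
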